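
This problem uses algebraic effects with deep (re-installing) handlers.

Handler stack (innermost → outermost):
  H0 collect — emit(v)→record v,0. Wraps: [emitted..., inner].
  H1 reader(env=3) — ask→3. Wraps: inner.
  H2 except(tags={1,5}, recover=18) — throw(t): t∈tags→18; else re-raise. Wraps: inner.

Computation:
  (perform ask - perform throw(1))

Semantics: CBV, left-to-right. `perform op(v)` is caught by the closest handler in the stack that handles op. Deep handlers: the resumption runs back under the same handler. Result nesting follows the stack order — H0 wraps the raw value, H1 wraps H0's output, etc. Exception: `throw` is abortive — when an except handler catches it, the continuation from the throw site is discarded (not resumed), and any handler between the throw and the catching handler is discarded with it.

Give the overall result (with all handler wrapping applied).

Working:
ask @ H1 ⇒ 3
throw(1) @ H2 caught ⇒ 18
= 18

Answer: 18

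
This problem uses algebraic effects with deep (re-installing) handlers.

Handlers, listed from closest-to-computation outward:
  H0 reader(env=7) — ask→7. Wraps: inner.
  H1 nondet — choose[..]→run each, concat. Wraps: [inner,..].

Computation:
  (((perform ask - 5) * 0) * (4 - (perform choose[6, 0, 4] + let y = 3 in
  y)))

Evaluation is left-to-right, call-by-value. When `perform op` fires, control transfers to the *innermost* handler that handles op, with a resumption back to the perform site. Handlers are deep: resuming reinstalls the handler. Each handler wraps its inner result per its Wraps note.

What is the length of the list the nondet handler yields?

Answer: 3

Evaluation trace:
ask @ H0 ⇒ 7
choose[6, 0, 4] @ H1
  branch[0] choose=6:
    H0 returns 0
    H1 returns [0]
  branch[1] choose=0:
    H0 returns 0
    H1 returns [0]
  branch[2] choose=4:
    H0 returns 0
    H1 returns [0]
= [0, 0, 0]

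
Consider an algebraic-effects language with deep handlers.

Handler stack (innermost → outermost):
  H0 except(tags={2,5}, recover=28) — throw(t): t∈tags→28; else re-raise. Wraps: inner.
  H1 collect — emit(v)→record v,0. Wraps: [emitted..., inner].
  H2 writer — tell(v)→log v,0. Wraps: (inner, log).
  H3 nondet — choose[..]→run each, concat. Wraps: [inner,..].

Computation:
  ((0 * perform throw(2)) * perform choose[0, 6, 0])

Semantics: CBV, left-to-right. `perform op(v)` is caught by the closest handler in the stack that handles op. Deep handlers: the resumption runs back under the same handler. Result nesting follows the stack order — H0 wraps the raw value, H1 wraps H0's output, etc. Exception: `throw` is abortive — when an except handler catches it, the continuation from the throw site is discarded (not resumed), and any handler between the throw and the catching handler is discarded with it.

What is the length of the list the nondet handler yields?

Working:
throw(2) @ H0 caught ⇒ 28
H1 returns [28]
H2 returns ([28], ())
H3 returns [([28], ())]
= [([28], ())]

Answer: 1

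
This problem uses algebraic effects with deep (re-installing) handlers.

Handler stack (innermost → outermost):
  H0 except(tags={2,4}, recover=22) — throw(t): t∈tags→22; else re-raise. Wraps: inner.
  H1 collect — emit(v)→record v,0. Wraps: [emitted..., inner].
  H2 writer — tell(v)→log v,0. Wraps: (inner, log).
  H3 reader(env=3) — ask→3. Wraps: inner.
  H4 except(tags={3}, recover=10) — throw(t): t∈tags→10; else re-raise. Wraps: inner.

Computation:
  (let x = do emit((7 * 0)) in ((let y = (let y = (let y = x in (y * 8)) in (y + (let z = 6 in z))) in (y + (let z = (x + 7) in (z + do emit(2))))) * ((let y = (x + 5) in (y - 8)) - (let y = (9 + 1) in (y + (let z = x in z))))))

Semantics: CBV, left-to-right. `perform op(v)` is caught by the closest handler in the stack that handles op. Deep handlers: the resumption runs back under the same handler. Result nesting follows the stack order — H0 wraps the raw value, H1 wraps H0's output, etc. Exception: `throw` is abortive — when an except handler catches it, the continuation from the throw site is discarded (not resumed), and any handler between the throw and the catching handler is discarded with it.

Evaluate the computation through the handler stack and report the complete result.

Working:
emit(0) @ H1 ⇒ out+=0
emit(2) @ H1 ⇒ out+=2
H0 returns -169
H1 returns [0, 2, -169]
H2 returns ([0, 2, -169], ())
H3 returns ([0, 2, -169], ())
H4 returns ([0, 2, -169], ())
= ([0, 2, -169], ())

Answer: ([0, 2, -169], ())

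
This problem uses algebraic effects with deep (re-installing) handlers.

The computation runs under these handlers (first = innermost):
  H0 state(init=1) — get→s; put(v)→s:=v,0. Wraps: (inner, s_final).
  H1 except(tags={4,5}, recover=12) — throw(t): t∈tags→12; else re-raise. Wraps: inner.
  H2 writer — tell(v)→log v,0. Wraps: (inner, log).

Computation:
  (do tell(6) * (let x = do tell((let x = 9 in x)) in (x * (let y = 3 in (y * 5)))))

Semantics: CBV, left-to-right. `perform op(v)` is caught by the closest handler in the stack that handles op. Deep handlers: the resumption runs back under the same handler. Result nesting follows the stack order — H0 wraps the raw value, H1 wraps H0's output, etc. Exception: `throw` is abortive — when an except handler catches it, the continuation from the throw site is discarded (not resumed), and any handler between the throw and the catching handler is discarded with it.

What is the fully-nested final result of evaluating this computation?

Step-by-step:
tell(6) @ H2 ⇒ log+=6
tell(9) @ H2 ⇒ log+=9
H0 returns (0, 1)
H1 returns (0, 1)
H2 returns ((0, 1), (6, 9))
= ((0, 1), (6, 9))

Answer: ((0, 1), (6, 9))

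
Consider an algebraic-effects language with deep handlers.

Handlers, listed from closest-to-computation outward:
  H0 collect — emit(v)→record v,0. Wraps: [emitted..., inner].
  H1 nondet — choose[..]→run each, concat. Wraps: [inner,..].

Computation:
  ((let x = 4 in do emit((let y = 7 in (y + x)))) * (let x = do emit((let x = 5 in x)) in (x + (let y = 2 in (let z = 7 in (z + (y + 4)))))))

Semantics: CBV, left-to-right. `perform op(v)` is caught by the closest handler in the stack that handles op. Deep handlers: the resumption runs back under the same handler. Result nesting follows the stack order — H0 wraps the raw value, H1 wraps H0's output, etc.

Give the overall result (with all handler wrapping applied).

Working:
emit(11) @ H0 ⇒ out+=11
emit(5) @ H0 ⇒ out+=5
H0 returns [11, 5, 0]
H1 returns [[11, 5, 0]]
= [[11, 5, 0]]

Answer: [[11, 5, 0]]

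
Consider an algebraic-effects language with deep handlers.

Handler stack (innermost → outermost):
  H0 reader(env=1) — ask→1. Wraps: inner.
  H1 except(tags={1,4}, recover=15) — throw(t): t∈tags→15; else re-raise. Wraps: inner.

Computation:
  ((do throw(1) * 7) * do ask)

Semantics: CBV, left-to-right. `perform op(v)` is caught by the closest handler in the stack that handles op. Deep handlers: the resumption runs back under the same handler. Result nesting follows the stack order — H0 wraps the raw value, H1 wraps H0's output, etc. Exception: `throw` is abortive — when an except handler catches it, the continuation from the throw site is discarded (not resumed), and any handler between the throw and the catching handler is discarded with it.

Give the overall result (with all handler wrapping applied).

Answer: 15

Evaluation trace:
throw(1) @ H1 caught ⇒ 15
= 15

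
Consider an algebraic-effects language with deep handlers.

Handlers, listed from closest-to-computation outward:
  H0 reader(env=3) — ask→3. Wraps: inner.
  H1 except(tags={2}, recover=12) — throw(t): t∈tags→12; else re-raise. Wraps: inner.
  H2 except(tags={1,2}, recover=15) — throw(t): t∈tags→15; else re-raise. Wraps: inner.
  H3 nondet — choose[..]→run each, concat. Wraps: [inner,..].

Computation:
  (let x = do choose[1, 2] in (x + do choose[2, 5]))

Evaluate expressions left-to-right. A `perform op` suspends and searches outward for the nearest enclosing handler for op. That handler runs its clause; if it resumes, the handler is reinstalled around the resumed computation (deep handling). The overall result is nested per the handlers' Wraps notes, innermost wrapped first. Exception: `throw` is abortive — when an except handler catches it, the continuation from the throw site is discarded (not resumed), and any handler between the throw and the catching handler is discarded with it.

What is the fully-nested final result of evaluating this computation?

Answer: [3, 6, 4, 7]

Evaluation trace:
choose[1, 2] @ H3
  branch[0] choose=1:
    choose[2, 5] @ H3
      branch[0] choose=2:
        H0 returns 3
        H1 returns 3
        H2 returns 3
        H3 returns [3]
      branch[1] choose=5:
        H0 returns 6
        H1 returns 6
        H2 returns 6
        H3 returns [6]
  branch[1] choose=2:
    choose[2, 5] @ H3
      branch[0] choose=2:
        H0 returns 4
        H1 returns 4
        H2 returns 4
        H3 returns [4]
      branch[1] choose=5:
        H0 returns 7
        H1 returns 7
        H2 returns 7
        H3 returns [7]
= [3, 6, 4, 7]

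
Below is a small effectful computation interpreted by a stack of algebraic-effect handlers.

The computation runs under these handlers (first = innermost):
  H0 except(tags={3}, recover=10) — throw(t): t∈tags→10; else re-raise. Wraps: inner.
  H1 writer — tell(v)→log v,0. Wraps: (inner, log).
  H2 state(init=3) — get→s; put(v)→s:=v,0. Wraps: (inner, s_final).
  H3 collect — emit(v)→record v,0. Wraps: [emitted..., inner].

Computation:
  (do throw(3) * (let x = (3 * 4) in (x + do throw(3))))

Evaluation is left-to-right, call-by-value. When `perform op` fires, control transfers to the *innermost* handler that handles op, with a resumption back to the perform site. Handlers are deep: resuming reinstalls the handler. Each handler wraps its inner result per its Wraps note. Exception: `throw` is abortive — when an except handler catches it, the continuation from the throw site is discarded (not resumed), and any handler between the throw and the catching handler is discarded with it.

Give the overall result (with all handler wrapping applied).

Answer: [((10, ()), 3)]

Evaluation trace:
throw(3) @ H0 caught ⇒ 10
H1 returns (10, ())
H2 returns ((10, ()), 3)
H3 returns [((10, ()), 3)]
= [((10, ()), 3)]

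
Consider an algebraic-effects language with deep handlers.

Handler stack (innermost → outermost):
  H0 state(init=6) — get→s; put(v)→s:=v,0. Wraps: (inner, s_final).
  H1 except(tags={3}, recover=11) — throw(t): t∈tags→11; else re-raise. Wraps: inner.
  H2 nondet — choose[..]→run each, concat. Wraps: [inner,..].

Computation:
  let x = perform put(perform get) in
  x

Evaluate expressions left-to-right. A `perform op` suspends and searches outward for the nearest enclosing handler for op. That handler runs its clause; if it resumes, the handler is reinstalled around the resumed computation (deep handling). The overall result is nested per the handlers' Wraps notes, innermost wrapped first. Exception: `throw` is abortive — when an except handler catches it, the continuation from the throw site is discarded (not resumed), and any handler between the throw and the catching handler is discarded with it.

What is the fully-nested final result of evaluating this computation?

Working:
get @ H0 ⇒ 6
put(6) @ H0 ⇒ s:=6
H0 returns (0, 6)
H1 returns (0, 6)
H2 returns [(0, 6)]
= [(0, 6)]

Answer: [(0, 6)]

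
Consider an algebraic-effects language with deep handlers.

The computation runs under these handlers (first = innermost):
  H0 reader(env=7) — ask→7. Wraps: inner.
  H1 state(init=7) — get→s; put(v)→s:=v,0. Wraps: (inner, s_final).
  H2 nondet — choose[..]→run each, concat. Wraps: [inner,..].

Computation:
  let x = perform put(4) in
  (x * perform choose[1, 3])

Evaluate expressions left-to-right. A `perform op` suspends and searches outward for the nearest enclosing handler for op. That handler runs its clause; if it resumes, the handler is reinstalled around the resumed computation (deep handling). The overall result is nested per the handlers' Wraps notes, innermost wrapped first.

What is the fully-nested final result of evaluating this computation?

Working:
put(4) @ H1 ⇒ s:=4
choose[1, 3] @ H2
  branch[0] choose=1:
    H0 returns 0
    H1 returns (0, 4)
    H2 returns [(0, 4)]
  branch[1] choose=3:
    H0 returns 0
    H1 returns (0, 4)
    H2 returns [(0, 4)]
= [(0, 4), (0, 4)]

Answer: [(0, 4), (0, 4)]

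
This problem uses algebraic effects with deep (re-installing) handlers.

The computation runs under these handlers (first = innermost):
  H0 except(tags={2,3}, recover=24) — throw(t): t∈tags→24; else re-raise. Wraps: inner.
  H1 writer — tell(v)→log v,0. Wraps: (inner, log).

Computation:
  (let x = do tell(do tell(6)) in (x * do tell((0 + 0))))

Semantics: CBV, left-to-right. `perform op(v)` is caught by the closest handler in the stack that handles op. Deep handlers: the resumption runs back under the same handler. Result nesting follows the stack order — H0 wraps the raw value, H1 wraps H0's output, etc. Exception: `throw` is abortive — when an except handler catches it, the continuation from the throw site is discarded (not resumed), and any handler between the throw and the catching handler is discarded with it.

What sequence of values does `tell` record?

Answer: (6, 0, 0)

Evaluation trace:
tell(6) @ H1 ⇒ log+=6
tell(0) @ H1 ⇒ log+=0
tell(0) @ H1 ⇒ log+=0
H0 returns 0
H1 returns (0, (6, 0, 0))
= (0, (6, 0, 0))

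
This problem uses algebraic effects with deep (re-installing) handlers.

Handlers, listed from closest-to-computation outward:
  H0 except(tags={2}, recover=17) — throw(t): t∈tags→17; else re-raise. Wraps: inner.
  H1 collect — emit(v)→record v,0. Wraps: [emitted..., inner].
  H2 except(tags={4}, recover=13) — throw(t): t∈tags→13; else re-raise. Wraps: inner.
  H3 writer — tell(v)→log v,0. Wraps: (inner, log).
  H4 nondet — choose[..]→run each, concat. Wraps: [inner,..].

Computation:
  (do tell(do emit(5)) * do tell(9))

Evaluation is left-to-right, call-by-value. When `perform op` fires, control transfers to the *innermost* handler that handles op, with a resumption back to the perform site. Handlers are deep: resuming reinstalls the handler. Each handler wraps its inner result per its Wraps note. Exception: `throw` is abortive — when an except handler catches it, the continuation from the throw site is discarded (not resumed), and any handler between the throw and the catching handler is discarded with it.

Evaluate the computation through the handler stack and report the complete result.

Step-by-step:
emit(5) @ H1 ⇒ out+=5
tell(0) @ H3 ⇒ log+=0
tell(9) @ H3 ⇒ log+=9
H0 returns 0
H1 returns [5, 0]
H2 returns [5, 0]
H3 returns ([5, 0], (0, 9))
H4 returns [([5, 0], (0, 9))]
= [([5, 0], (0, 9))]

Answer: [([5, 0], (0, 9))]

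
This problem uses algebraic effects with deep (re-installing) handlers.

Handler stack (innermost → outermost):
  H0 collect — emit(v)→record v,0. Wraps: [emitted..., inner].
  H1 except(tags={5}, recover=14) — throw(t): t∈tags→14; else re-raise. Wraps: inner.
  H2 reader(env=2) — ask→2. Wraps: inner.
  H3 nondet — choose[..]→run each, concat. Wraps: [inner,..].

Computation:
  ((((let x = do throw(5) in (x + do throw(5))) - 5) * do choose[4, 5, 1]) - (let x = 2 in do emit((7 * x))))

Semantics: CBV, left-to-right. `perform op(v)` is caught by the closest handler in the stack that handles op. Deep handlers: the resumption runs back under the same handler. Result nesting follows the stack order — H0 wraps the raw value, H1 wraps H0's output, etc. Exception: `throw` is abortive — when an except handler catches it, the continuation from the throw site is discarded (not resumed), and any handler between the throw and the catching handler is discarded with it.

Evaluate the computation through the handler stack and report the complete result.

Answer: [14]

Evaluation trace:
throw(5) @ H1 caught ⇒ 14
H2 returns 14
H3 returns [14]
= [14]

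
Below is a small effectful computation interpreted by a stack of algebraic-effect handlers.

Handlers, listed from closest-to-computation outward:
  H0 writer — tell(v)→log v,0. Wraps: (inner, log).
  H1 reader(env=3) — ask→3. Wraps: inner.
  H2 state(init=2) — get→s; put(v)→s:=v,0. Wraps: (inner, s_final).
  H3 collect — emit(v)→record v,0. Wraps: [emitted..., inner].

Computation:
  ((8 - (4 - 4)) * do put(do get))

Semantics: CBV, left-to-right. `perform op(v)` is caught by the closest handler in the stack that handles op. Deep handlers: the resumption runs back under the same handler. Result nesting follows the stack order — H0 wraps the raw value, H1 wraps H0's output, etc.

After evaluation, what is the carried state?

Answer: 2

Working:
get @ H2 ⇒ 2
put(2) @ H2 ⇒ s:=2
H0 returns (0, ())
H1 returns (0, ())
H2 returns ((0, ()), 2)
H3 returns [((0, ()), 2)]
= [((0, ()), 2)]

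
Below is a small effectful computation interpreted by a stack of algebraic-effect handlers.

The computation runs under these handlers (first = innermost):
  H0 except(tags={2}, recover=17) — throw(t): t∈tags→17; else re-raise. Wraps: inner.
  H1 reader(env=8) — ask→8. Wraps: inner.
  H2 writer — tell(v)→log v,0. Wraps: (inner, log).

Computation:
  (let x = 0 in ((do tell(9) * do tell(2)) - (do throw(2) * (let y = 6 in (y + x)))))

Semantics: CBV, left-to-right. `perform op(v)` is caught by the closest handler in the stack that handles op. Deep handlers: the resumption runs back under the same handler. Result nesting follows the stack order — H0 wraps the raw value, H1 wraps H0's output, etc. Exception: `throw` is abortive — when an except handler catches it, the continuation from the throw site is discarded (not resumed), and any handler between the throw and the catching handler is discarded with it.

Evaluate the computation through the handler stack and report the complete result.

Step-by-step:
tell(9) @ H2 ⇒ log+=9
tell(2) @ H2 ⇒ log+=2
throw(2) @ H0 caught ⇒ 17
H1 returns 17
H2 returns (17, (9, 2))
= (17, (9, 2))

Answer: (17, (9, 2))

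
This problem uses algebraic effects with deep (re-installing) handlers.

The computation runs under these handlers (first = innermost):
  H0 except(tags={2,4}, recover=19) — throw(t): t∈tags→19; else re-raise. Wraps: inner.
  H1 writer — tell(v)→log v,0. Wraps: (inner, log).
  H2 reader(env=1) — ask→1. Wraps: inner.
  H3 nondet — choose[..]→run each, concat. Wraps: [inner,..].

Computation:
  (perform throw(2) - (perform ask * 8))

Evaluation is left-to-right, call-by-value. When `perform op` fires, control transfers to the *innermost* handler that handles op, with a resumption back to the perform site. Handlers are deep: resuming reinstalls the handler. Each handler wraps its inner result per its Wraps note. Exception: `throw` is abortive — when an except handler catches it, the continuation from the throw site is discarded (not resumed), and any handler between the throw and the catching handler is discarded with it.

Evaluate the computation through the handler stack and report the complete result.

Evaluation trace:
throw(2) @ H0 caught ⇒ 19
H1 returns (19, ())
H2 returns (19, ())
H3 returns [(19, ())]
= [(19, ())]

Answer: [(19, ())]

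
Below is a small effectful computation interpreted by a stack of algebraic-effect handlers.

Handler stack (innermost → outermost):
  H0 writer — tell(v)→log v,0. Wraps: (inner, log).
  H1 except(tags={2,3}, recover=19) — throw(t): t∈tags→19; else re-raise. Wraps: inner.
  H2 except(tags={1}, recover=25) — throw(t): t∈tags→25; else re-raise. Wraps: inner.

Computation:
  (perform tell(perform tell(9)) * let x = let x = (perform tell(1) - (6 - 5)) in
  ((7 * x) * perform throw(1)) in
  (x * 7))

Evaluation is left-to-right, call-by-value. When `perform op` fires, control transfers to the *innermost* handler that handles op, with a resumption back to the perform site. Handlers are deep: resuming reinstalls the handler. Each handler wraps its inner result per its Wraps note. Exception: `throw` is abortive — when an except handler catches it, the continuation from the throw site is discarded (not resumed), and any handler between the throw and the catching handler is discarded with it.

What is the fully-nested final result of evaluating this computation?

Answer: 25

Evaluation trace:
tell(9) @ H0 ⇒ log+=9
tell(0) @ H0 ⇒ log+=0
tell(1) @ H0 ⇒ log+=1
throw(1) @ H1 re-raised
throw(1) @ H2 caught ⇒ 25
= 25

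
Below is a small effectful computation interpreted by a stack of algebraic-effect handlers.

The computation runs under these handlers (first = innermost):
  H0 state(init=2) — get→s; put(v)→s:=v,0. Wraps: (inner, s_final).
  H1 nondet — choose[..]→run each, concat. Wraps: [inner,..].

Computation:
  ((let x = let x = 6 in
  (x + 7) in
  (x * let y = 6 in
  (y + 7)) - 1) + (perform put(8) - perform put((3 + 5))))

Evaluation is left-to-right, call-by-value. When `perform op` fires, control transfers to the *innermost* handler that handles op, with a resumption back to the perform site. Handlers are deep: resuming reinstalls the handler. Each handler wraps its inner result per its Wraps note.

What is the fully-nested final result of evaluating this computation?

Working:
put(8) @ H0 ⇒ s:=8
put(8) @ H0 ⇒ s:=8
H0 returns (168, 8)
H1 returns [(168, 8)]
= [(168, 8)]

Answer: [(168, 8)]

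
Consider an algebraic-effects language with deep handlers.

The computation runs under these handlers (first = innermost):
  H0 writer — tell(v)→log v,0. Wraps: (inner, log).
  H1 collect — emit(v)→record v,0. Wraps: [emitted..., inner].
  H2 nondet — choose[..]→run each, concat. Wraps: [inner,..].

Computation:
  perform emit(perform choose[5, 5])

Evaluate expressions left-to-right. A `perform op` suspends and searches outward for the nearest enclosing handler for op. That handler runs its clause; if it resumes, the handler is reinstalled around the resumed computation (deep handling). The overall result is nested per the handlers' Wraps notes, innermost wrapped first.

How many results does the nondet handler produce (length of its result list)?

Answer: 2

Evaluation trace:
choose[5, 5] @ H2
  branch[0] choose=5:
    emit(5) @ H1 ⇒ out+=5
    H0 returns (0, ())
    H1 returns [5, (0, ())]
    H2 returns [[5, (0, ())]]
  branch[1] choose=5:
    emit(5) @ H1 ⇒ out+=5
    H0 returns (0, ())
    H1 returns [5, (0, ())]
    H2 returns [[5, (0, ())]]
= [[5, (0, ())], [5, (0, ())]]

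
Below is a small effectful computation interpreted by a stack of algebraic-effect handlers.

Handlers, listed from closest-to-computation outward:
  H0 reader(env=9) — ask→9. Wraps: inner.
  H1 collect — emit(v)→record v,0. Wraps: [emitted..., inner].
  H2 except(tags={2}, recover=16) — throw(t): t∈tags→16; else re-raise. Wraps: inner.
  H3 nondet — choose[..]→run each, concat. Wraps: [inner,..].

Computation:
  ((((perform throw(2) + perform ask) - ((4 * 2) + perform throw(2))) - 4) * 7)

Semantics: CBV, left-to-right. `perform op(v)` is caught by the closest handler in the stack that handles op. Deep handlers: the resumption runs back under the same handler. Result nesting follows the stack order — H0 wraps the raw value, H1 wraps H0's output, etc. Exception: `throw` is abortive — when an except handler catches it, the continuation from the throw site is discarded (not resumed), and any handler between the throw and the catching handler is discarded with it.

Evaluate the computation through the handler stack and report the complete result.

Step-by-step:
throw(2) @ H2 caught ⇒ 16
H3 returns [16]
= [16]

Answer: [16]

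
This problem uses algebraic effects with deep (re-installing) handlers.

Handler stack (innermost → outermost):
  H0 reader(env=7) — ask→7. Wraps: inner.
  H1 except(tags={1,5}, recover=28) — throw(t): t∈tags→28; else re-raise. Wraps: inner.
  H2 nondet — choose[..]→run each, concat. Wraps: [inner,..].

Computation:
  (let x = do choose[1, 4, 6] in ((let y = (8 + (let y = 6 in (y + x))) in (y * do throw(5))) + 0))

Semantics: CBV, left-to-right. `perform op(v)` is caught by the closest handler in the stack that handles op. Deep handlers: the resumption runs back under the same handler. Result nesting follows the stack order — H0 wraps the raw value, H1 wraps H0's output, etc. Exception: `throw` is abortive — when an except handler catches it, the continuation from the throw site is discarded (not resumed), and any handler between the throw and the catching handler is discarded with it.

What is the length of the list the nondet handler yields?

Working:
choose[1, 4, 6] @ H2
  branch[0] choose=1:
    throw(5) @ H1 caught ⇒ 28
    H2 returns [28]
  branch[1] choose=4:
    throw(5) @ H1 caught ⇒ 28
    H2 returns [28]
  branch[2] choose=6:
    throw(5) @ H1 caught ⇒ 28
    H2 returns [28]
= [28, 28, 28]

Answer: 3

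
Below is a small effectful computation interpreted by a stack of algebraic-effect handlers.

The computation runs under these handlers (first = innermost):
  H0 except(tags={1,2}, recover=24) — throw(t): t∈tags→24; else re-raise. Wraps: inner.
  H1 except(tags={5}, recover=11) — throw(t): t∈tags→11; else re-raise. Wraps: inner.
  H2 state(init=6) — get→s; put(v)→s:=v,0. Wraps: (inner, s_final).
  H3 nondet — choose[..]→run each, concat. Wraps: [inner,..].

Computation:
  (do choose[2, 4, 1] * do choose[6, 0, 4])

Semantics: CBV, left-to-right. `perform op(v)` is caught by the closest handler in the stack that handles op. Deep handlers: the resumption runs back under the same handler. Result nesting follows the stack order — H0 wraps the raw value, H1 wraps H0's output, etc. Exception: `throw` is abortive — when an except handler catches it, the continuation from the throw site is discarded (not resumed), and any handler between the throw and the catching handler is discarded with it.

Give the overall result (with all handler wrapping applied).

Answer: [(12, 6), (0, 6), (8, 6), (24, 6), (0, 6), (16, 6), (6, 6), (0, 6), (4, 6)]

Step-by-step:
choose[2, 4, 1] @ H3
  branch[0] choose=2:
    choose[6, 0, 4] @ H3
      branch[0] choose=6:
        H0 returns 12
        H1 returns 12
        H2 returns (12, 6)
        H3 returns [(12, 6)]
      branch[1] choose=0:
        H0 returns 0
        H1 returns 0
        H2 returns (0, 6)
        H3 returns [(0, 6)]
      branch[2] choose=4:
        H0 returns 8
        H1 returns 8
        H2 returns (8, 6)
        H3 returns [(8, 6)]
  branch[1] choose=4:
    choose[6, 0, 4] @ H3
      branch[0] choose=6:
        H0 returns 24
        H1 returns 24
        H2 returns (24, 6)
        H3 returns [(24, 6)]
      branch[1] choose=0:
        H0 returns 0
        H1 returns 0
        H2 returns (0, 6)
        H3 returns [(0, 6)]
      branch[2] choose=4:
        H0 returns 16
        H1 returns 16
        H2 returns (16, 6)
        H3 returns [(16, 6)]
  branch[2] choose=1:
    choose[6, 0, 4] @ H3
      branch[0] choose=6:
        H0 returns 6
        H1 returns 6
        H2 returns (6, 6)
        H3 returns [(6, 6)]
      branch[1] choose=0:
        H0 returns 0
        H1 returns 0
        H2 returns (0, 6)
        H3 returns [(0, 6)]
      branch[2] choose=4:
        H0 returns 4
        H1 returns 4
        H2 returns (4, 6)
        H3 returns [(4, 6)]
= [(12, 6), (0, 6), (8, 6), (24, 6), (0, 6), (16, 6), (6, 6), (0, 6), (4, 6)]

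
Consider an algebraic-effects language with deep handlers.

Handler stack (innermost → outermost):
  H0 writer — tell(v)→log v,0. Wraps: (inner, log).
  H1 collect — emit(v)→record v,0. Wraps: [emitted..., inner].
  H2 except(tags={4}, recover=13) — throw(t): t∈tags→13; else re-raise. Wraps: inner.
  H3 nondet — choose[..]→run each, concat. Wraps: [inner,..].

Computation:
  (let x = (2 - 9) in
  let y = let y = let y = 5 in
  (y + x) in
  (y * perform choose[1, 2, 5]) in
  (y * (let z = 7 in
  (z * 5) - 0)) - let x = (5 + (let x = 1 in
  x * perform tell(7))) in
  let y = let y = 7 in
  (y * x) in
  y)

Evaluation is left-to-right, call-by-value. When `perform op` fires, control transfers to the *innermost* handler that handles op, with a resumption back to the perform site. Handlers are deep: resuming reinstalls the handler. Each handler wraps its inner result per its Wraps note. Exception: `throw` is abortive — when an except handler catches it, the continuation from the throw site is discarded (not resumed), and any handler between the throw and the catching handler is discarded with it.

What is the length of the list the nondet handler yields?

Step-by-step:
choose[1, 2, 5] @ H3
  branch[0] choose=1:
    tell(7) @ H0 ⇒ log+=7
    H0 returns (-105, (7))
    H1 returns [(-105, (7))]
    H2 returns [(-105, (7))]
    H3 returns [[(-105, (7))]]
  branch[1] choose=2:
    tell(7) @ H0 ⇒ log+=7
    H0 returns (-175, (7))
    H1 returns [(-175, (7))]
    H2 returns [(-175, (7))]
    H3 returns [[(-175, (7))]]
  branch[2] choose=5:
    tell(7) @ H0 ⇒ log+=7
    H0 returns (-385, (7))
    H1 returns [(-385, (7))]
    H2 returns [(-385, (7))]
    H3 returns [[(-385, (7))]]
= [[(-105, (7))], [(-175, (7))], [(-385, (7))]]

Answer: 3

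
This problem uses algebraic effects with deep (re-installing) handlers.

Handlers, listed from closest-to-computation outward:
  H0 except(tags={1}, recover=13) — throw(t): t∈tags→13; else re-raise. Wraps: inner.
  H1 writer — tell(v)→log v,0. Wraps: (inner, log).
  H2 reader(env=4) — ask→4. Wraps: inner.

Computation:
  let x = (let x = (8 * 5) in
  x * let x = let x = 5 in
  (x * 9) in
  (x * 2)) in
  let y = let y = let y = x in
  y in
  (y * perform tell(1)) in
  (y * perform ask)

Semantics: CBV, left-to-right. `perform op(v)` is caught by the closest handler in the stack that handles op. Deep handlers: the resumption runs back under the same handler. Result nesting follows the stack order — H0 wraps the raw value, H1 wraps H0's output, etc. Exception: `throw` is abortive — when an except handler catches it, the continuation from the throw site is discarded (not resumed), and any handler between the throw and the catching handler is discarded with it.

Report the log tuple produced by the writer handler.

Evaluation trace:
tell(1) @ H1 ⇒ log+=1
ask @ H2 ⇒ 4
H0 returns 0
H1 returns (0, (1))
H2 returns (0, (1))
= (0, (1))

Answer: (1)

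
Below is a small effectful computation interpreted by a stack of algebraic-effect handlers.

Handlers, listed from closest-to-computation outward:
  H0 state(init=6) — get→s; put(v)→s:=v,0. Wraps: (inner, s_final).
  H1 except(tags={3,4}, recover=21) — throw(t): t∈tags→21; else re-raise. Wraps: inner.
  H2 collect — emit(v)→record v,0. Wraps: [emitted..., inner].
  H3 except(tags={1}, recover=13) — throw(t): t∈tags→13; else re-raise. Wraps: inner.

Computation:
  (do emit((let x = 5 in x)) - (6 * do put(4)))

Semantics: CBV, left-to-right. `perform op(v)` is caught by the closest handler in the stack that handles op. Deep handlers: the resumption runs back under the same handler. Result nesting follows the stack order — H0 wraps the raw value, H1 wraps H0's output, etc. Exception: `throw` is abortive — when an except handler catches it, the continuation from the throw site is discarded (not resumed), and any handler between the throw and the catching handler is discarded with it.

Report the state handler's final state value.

Answer: 4

Working:
emit(5) @ H2 ⇒ out+=5
put(4) @ H0 ⇒ s:=4
H0 returns (0, 4)
H1 returns (0, 4)
H2 returns [5, (0, 4)]
H3 returns [5, (0, 4)]
= [5, (0, 4)]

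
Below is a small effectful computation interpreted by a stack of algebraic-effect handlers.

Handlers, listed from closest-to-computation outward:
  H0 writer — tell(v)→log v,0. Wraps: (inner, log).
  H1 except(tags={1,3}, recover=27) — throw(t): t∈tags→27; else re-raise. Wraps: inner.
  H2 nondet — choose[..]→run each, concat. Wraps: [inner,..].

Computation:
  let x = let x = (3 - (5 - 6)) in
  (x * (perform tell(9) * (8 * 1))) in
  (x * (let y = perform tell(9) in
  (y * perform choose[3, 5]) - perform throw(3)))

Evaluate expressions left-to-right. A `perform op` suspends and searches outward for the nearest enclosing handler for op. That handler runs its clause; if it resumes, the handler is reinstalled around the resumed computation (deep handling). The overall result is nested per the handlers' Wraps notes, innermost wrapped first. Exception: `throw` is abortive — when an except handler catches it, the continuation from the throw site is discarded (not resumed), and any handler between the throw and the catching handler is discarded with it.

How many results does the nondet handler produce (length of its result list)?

Evaluation trace:
tell(9) @ H0 ⇒ log+=9
tell(9) @ H0 ⇒ log+=9
choose[3, 5] @ H2
  branch[0] choose=3:
    throw(3) @ H1 caught ⇒ 27
    H2 returns [27]
  branch[1] choose=5:
    throw(3) @ H1 caught ⇒ 27
    H2 returns [27]
= [27, 27]

Answer: 2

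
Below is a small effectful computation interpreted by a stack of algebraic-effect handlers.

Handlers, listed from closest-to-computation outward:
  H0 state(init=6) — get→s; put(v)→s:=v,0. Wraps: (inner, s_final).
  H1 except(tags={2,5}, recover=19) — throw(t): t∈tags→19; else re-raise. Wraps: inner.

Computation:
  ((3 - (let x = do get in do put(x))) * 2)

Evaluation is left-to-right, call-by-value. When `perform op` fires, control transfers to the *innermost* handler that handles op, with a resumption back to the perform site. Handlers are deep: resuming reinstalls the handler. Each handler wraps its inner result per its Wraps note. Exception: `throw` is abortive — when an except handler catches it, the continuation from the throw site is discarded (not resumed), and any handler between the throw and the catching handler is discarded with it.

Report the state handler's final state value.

Answer: 6

Working:
get @ H0 ⇒ 6
put(6) @ H0 ⇒ s:=6
H0 returns (6, 6)
H1 returns (6, 6)
= (6, 6)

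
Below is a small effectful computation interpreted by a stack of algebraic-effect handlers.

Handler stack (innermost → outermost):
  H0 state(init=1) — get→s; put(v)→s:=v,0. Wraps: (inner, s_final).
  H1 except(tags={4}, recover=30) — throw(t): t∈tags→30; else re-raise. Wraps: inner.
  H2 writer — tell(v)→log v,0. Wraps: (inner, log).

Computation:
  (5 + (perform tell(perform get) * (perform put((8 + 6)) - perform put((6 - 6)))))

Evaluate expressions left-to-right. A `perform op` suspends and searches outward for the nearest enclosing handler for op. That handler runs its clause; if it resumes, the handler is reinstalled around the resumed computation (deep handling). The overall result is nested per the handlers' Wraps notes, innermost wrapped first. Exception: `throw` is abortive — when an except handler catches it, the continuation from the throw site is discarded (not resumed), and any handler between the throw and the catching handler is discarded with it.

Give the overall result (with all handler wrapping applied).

Step-by-step:
get @ H0 ⇒ 1
tell(1) @ H2 ⇒ log+=1
put(14) @ H0 ⇒ s:=14
put(0) @ H0 ⇒ s:=0
H0 returns (5, 0)
H1 returns (5, 0)
H2 returns ((5, 0), (1))
= ((5, 0), (1))

Answer: ((5, 0), (1))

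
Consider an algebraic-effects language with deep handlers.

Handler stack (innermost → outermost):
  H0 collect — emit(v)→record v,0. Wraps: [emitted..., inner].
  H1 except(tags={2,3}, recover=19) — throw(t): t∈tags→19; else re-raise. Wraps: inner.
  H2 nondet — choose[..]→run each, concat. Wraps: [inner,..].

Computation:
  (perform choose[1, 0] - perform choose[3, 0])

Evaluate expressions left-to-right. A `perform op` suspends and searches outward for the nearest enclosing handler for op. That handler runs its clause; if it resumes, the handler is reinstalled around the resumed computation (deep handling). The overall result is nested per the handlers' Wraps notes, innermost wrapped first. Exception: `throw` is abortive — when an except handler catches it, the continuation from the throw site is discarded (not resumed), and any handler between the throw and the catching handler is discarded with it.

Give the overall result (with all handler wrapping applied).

Answer: [[-2], [1], [-3], [0]]

Working:
choose[1, 0] @ H2
  branch[0] choose=1:
    choose[3, 0] @ H2
      branch[0] choose=3:
        H0 returns [-2]
        H1 returns [-2]
        H2 returns [[-2]]
      branch[1] choose=0:
        H0 returns [1]
        H1 returns [1]
        H2 returns [[1]]
  branch[1] choose=0:
    choose[3, 0] @ H2
      branch[0] choose=3:
        H0 returns [-3]
        H1 returns [-3]
        H2 returns [[-3]]
      branch[1] choose=0:
        H0 returns [0]
        H1 returns [0]
        H2 returns [[0]]
= [[-2], [1], [-3], [0]]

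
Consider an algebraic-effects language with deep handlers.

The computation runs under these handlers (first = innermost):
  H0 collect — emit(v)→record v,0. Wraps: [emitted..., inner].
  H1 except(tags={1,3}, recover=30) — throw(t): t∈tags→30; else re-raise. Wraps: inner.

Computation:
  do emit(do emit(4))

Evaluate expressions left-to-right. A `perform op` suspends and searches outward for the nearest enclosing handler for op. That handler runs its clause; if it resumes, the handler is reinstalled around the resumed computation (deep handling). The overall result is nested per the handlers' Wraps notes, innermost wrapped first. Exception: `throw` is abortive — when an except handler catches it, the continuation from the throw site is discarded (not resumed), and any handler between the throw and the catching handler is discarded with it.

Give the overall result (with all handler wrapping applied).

Working:
emit(4) @ H0 ⇒ out+=4
emit(0) @ H0 ⇒ out+=0
H0 returns [4, 0, 0]
H1 returns [4, 0, 0]
= [4, 0, 0]

Answer: [4, 0, 0]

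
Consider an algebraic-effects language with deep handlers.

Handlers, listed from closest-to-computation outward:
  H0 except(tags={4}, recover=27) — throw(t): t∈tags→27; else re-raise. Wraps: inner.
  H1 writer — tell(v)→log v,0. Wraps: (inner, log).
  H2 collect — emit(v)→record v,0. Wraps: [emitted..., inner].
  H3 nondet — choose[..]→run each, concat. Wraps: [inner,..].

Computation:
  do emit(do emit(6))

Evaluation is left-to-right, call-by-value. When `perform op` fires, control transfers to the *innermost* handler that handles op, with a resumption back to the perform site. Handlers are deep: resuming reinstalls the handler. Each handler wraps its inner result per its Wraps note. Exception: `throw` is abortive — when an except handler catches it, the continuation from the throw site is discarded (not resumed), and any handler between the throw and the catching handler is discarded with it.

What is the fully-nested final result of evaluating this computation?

Working:
emit(6) @ H2 ⇒ out+=6
emit(0) @ H2 ⇒ out+=0
H0 returns 0
H1 returns (0, ())
H2 returns [6, 0, (0, ())]
H3 returns [[6, 0, (0, ())]]
= [[6, 0, (0, ())]]

Answer: [[6, 0, (0, ())]]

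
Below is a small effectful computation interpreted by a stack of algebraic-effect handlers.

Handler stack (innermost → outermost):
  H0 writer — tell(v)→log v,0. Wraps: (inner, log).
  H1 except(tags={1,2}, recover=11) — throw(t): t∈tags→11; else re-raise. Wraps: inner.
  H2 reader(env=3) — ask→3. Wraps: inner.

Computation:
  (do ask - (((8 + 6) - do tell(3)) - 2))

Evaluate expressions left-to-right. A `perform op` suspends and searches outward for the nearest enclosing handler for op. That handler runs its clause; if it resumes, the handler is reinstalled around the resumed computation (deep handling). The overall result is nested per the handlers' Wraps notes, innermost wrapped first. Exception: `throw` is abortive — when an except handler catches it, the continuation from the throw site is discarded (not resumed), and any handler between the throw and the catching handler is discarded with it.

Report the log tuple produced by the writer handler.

Step-by-step:
ask @ H2 ⇒ 3
tell(3) @ H0 ⇒ log+=3
H0 returns (-9, (3))
H1 returns (-9, (3))
H2 returns (-9, (3))
= (-9, (3))

Answer: (3)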